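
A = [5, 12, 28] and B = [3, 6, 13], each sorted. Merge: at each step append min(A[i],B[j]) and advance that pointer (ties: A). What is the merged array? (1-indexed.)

[3, 5, 6, 12, 13, 28]

[i=1,j=1] A[i]=5>B[j]=3 take 3 → j++
[i=1,j=2] A[i]=5<=B[j]=6 take 5 → i++
[i=2,j=2] A[i]=12>B[j]=6 take 6 → j++
[i=2,j=3] A[i]=12<=B[j]=13 take 12 → i++
[i=3,j=3] A[i]=28>B[j]=13 take 13 → j++
[i=3,j=4] B done, take A[i]=28 → i++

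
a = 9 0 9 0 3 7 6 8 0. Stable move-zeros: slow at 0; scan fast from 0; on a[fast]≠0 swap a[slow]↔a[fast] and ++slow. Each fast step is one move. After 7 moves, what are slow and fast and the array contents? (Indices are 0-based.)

slow=5, fast=7, a=[9, 9, 3, 7, 6, 0, 0, 8, 0]

(s=0,f=0) a[fast]=9≠0 swap→a[0]=9 → slow++,fast++
(s=1,f=1) a[fast]=0 → fast++
(s=1,f=2) a[fast]=9≠0 swap→a[1]=9 → slow++,fast++
(s=2,f=3) a[fast]=0 → fast++
(s=2,f=4) a[fast]=3≠0 swap→a[2]=3 → slow++,fast++
(s=3,f=5) a[fast]=7≠0 swap→a[3]=7 → slow++,fast++
(s=4,f=6) a[fast]=6≠0 swap→a[4]=6 → slow++,fast++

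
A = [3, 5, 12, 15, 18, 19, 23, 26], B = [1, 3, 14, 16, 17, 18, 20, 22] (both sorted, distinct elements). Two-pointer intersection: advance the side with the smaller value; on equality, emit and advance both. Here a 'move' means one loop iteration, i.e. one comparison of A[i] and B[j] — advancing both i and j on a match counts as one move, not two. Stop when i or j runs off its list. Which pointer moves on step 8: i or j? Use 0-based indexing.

i=0 j=0: 3>1, j++
i=0 j=1: 3==3 emit, i++,j++
i=1 j=2: 5<14, i++
i=2 j=2: 12<14, i++
i=3 j=2: 15>14, j++
i=3 j=3: 15<16, i++
i=4 j=3: 18>16, j++
i=4 j=4: 18>17, j++

j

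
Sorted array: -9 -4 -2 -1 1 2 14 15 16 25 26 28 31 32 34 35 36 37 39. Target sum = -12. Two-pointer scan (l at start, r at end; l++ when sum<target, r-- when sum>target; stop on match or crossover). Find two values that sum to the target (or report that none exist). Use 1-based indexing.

[1,19] -9+39=30 >-12 → r--
[1,18] -9+37=28 >-12 → r--
[1,17] -9+36=27 >-12 → r--
[1,16] -9+35=26 >-12 → r--
[1,15] -9+34=25 >-12 → r--
[1,14] -9+32=23 >-12 → r--
[1,13] -9+31=22 >-12 → r--
[1,12] -9+28=19 >-12 → r--
[1,11] -9+26=17 >-12 → r--
[1,10] -9+25=16 >-12 → r--
[1,9] -9+16=7 >-12 → r--
[1,8] -9+15=6 >-12 → r--
[1,7] -9+14=5 >-12 → r--
[1,6] -9+2=-7 >-12 → r--
[1,5] -9+1=-8 >-12 → r--
[1,4] -9+-1=-10 >-12 → r--
[1,3] -9+-2=-11 >-12 → r--
[1,2] -9+-4=-13 <-12 → l++

no pair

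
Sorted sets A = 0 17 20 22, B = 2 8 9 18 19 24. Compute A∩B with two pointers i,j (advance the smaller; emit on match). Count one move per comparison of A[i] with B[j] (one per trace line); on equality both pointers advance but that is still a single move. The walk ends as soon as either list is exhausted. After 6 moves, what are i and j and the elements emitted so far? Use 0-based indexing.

[i=0,j=0] 0<2 → i++
[i=1,j=0] 17>2 → j++
[i=1,j=1] 17>8 → j++
[i=1,j=2] 17>9 → j++
[i=1,j=3] 17<18 → i++
[i=2,j=3] 20>18 → j++

i=2, j=4, emitted=[]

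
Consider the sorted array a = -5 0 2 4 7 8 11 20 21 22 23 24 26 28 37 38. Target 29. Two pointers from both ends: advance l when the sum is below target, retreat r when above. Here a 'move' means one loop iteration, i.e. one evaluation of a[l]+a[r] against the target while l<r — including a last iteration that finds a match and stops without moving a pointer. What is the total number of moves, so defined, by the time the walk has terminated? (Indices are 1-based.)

11 moves

[1,16] -5+38=33 >29 → r--
[1,15] -5+37=32 >29 → r--
[1,14] -5+28=23 <29 → l++
[2,14] 0+28=28 <29 → l++
[3,14] 2+28=30 >29 → r--
[3,13] 2+26=28 <29 → l++
[4,13] 4+26=30 >29 → r--
[4,12] 4+24=28 <29 → l++
[5,12] 7+24=31 >29 → r--
[5,11] 7+23=30 >29 → r--
[5,10] 7+22=29 → found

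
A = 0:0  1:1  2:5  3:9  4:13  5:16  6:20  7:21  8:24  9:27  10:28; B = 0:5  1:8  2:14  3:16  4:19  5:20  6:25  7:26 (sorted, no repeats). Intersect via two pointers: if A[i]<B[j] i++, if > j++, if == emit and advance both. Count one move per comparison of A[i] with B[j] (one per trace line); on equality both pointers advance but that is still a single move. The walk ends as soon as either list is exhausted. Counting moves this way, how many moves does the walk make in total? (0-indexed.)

14 moves

[i=0,j=0] 0<5 → i++
[i=1,j=0] 1<5 → i++
[i=2,j=0] 5==5 emit → i++,j++
[i=3,j=1] 9>8 → j++
[i=3,j=2] 9<14 → i++
[i=4,j=2] 13<14 → i++
[i=5,j=2] 16>14 → j++
[i=5,j=3] 16==16 emit → i++,j++
[i=6,j=4] 20>19 → j++
[i=6,j=5] 20==20 emit → i++,j++
[i=7,j=6] 21<25 → i++
[i=8,j=6] 24<25 → i++
[i=9,j=6] 27>25 → j++
[i=9,j=7] 27>26 → j++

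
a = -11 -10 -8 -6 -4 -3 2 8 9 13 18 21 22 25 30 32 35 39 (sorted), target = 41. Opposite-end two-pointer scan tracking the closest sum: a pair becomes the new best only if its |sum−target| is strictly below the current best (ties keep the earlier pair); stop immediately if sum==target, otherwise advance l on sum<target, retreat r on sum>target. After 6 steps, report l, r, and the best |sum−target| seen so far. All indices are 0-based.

l=6, r=17, best |Δ|=5

l=0 r=17: -11+39=28 d=13 *, l++
l=1 r=17: -10+39=29 d=12 *, l++
l=2 r=17: -8+39=31 d=10 *, l++
l=3 r=17: -6+39=33 d=8 *, l++
l=4 r=17: -4+39=35 d=6 *, l++
l=5 r=17: -3+39=36 d=5 *, l++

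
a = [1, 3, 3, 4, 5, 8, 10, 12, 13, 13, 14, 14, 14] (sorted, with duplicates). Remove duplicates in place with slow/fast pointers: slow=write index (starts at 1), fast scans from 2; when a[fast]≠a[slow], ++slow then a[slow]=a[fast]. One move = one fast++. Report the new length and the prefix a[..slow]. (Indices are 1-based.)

length 9; prefix = [1, 3, 4, 5, 8, 10, 12, 13, 14]

slow=1 fast=2: a[fast]=3≠a[slow]=1 write a[2]=3, slow++,fast++
slow=2 fast=3: a[fast]=3=a[slow] dup, fast++
slow=2 fast=4: a[fast]=4≠a[slow]=3 write a[3]=4, slow++,fast++
slow=3 fast=5: a[fast]=5≠a[slow]=4 write a[4]=5, slow++,fast++
slow=4 fast=6: a[fast]=8≠a[slow]=5 write a[5]=8, slow++,fast++
slow=5 fast=7: a[fast]=10≠a[slow]=8 write a[6]=10, slow++,fast++
slow=6 fast=8: a[fast]=12≠a[slow]=10 write a[7]=12, slow++,fast++
slow=7 fast=9: a[fast]=13≠a[slow]=12 write a[8]=13, slow++,fast++
slow=8 fast=10: a[fast]=13=a[slow] dup, fast++
slow=8 fast=11: a[fast]=14≠a[slow]=13 write a[9]=14, slow++,fast++
slow=9 fast=12: a[fast]=14=a[slow] dup, fast++
slow=9 fast=13: a[fast]=14=a[slow] dup, fast++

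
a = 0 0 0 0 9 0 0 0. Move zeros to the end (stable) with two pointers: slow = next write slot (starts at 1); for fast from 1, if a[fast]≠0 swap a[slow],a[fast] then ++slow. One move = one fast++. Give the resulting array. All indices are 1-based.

[9, 0, 0, 0, 0, 0, 0, 0]

(s=1,f=1) a[fast]=0 → fast++
(s=1,f=2) a[fast]=0 → fast++
(s=1,f=3) a[fast]=0 → fast++
(s=1,f=4) a[fast]=0 → fast++
(s=1,f=5) a[fast]=9≠0 swap→a[1]=9 → slow++,fast++
(s=2,f=6) a[fast]=0 → fast++
(s=2,f=7) a[fast]=0 → fast++
(s=2,f=8) a[fast]=0 → fast++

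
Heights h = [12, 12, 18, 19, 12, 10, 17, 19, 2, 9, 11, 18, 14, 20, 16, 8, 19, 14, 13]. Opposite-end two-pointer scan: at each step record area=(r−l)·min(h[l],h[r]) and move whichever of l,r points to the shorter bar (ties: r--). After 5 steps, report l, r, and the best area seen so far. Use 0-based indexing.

l=3, r=16, best area=252

l=0 r=18: min(12,13)*18=216 best=216 *, l++
l=1 r=18: min(12,13)*17=204 best=216, l++
l=2 r=18: min(18,13)*16=208 best=216, r--
l=2 r=17: min(18,14)*15=210 best=216, r--
l=2 r=16: min(18,19)*14=252 best=252 *, l++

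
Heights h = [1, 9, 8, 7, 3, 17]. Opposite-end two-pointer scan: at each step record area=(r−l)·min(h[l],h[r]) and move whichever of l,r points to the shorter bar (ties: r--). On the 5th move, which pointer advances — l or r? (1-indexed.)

l

[1,6] min(1,17)*5=5 best=5 * → l++
[2,6] min(9,17)*4=36 best=36 * → l++
[3,6] min(8,17)*3=24 best=36 → l++
[4,6] min(7,17)*2=14 best=36 → l++
[5,6] min(3,17)*1=3 best=36 → l++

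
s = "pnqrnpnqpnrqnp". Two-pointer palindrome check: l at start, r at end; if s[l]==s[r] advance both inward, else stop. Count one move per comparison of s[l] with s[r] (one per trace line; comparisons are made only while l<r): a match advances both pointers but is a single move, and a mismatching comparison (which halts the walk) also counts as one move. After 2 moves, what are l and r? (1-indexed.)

l=3, r=12

[1,14] 'p'=='p' → l++,r--
[2,13] 'n'=='n' → l++,r--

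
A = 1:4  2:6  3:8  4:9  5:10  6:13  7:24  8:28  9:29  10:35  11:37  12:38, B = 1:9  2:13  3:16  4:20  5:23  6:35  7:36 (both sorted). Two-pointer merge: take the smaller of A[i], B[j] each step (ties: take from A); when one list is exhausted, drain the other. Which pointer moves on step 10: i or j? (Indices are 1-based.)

[i=1,j=1] A[i]=4<=B[j]=9 take 4 → i++
[i=2,j=1] A[i]=6<=B[j]=9 take 6 → i++
[i=3,j=1] A[i]=8<=B[j]=9 take 8 → i++
[i=4,j=1] A[i]=9<=B[j]=9 take 9 → i++
[i=5,j=1] A[i]=10>B[j]=9 take 9 → j++
[i=5,j=2] A[i]=10<=B[j]=13 take 10 → i++
[i=6,j=2] A[i]=13<=B[j]=13 take 13 → i++
[i=7,j=2] A[i]=24>B[j]=13 take 13 → j++
[i=7,j=3] A[i]=24>B[j]=16 take 16 → j++
[i=7,j=4] A[i]=24>B[j]=20 take 20 → j++

j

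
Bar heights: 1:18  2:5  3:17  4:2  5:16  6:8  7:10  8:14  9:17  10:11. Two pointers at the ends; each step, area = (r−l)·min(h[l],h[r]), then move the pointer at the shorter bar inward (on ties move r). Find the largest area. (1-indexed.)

l=1 r=10: min(18,11)*9=99 best=99 *, r--
l=1 r=9: min(18,17)*8=136 best=136 *, r--
l=1 r=8: min(18,14)*7=98 best=136, r--
l=1 r=7: min(18,10)*6=60 best=136, r--
l=1 r=6: min(18,8)*5=40 best=136, r--
l=1 r=5: min(18,16)*4=64 best=136, r--
l=1 r=4: min(18,2)*3=6 best=136, r--
l=1 r=3: min(18,17)*2=34 best=136, r--
l=1 r=2: min(18,5)*1=5 best=136, r--

max area = 136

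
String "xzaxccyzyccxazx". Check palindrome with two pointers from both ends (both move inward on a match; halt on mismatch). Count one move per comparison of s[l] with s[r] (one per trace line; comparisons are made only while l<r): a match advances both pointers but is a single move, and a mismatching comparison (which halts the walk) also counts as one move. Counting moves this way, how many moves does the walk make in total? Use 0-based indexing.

7 moves

[0,14] 'x'=='x' → l++,r--
[1,13] 'z'=='z' → l++,r--
[2,12] 'a'=='a' → l++,r--
[3,11] 'x'=='x' → l++,r--
[4,10] 'c'=='c' → l++,r--
[5,9] 'c'=='c' → l++,r--
[6,8] 'y'=='y' → l++,r--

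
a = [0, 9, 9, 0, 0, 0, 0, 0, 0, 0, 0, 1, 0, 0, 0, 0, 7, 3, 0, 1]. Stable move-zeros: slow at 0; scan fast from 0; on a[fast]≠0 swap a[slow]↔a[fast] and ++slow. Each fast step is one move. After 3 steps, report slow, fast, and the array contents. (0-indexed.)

slow=2, fast=3, a=[9, 9, 0, 0, 0, 0, 0, 0, 0, 0, 0, 1, 0, 0, 0, 0, 7, 3, 0, 1]

(s=0,f=0) a[fast]=0 → fast++
(s=0,f=1) a[fast]=9≠0 swap→a[0]=9 → slow++,fast++
(s=1,f=2) a[fast]=9≠0 swap→a[1]=9 → slow++,fast++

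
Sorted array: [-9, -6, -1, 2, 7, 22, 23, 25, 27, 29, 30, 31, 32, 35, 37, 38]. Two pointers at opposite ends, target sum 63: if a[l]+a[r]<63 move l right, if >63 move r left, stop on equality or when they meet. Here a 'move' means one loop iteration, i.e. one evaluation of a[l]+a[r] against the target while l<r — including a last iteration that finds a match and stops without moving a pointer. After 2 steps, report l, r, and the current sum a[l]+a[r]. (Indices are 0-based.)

[0,15] -9+38=29 <63 → l++
[1,15] -6+38=32 <63 → l++

l=2, r=15, sum=37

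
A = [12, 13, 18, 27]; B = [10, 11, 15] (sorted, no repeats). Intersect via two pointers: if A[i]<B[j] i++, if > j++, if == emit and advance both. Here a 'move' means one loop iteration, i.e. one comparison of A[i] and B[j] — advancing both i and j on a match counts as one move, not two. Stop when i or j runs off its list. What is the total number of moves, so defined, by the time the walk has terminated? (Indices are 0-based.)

5 moves

[i=0,j=0] 12>10 → j++
[i=0,j=1] 12>11 → j++
[i=0,j=2] 12<15 → i++
[i=1,j=2] 13<15 → i++
[i=2,j=2] 18>15 → j++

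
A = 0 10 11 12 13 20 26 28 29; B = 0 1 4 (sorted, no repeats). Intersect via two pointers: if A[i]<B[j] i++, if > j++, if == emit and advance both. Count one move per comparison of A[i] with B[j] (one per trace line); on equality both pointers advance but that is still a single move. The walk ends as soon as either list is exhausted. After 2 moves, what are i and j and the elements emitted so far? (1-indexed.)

i=1 j=1: 0==0 emit, i++,j++
i=2 j=2: 10>1, j++

i=2, j=3, emitted=[0]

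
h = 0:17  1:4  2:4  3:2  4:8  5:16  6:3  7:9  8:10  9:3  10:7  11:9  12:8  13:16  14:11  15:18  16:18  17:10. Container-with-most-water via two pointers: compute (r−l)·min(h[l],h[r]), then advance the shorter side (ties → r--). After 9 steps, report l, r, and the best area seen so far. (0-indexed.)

l=8, r=16, best area=272

l=0 r=17: min(17,10)*17=170 best=170 *, r--
l=0 r=16: min(17,18)*16=272 best=272 *, l++
l=1 r=16: min(4,18)*15=60 best=272, l++
l=2 r=16: min(4,18)*14=56 best=272, l++
l=3 r=16: min(2,18)*13=26 best=272, l++
l=4 r=16: min(8,18)*12=96 best=272, l++
l=5 r=16: min(16,18)*11=176 best=272, l++
l=6 r=16: min(3,18)*10=30 best=272, l++
l=7 r=16: min(9,18)*9=81 best=272, l++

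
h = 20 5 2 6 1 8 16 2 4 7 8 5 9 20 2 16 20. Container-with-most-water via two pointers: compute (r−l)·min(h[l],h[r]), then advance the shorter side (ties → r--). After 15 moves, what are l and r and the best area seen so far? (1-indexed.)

l=1 r=17: min(20,20)*16=320 best=320 *, r--
l=1 r=16: min(20,16)*15=240 best=320, r--
l=1 r=15: min(20,2)*14=28 best=320, r--
l=1 r=14: min(20,20)*13=260 best=320, r--
l=1 r=13: min(20,9)*12=108 best=320, r--
l=1 r=12: min(20,5)*11=55 best=320, r--
l=1 r=11: min(20,8)*10=80 best=320, r--
l=1 r=10: min(20,7)*9=63 best=320, r--
l=1 r=9: min(20,4)*8=32 best=320, r--
l=1 r=8: min(20,2)*7=14 best=320, r--
l=1 r=7: min(20,16)*6=96 best=320, r--
l=1 r=6: min(20,8)*5=40 best=320, r--
l=1 r=5: min(20,1)*4=4 best=320, r--
l=1 r=4: min(20,6)*3=18 best=320, r--
l=1 r=3: min(20,2)*2=4 best=320, r--

l=1, r=2, best area=320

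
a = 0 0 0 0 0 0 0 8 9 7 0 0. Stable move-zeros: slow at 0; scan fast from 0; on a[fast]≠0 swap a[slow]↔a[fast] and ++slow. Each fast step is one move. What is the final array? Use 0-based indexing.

[8, 9, 7, 0, 0, 0, 0, 0, 0, 0, 0, 0]

slow=0 fast=0: a[fast]=0, fast++
slow=0 fast=1: a[fast]=0, fast++
slow=0 fast=2: a[fast]=0, fast++
slow=0 fast=3: a[fast]=0, fast++
slow=0 fast=4: a[fast]=0, fast++
slow=0 fast=5: a[fast]=0, fast++
slow=0 fast=6: a[fast]=0, fast++
slow=0 fast=7: a[fast]=8≠0 swap→a[0]=8, slow++,fast++
slow=1 fast=8: a[fast]=9≠0 swap→a[1]=9, slow++,fast++
slow=2 fast=9: a[fast]=7≠0 swap→a[2]=7, slow++,fast++
slow=3 fast=10: a[fast]=0, fast++
slow=3 fast=11: a[fast]=0, fast++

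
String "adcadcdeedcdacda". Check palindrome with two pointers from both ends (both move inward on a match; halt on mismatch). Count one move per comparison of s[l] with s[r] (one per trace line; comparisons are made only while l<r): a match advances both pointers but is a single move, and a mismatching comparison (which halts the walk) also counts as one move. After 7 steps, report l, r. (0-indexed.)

l=7, r=8

l=0 r=15: 'a'=='a', l++,r--
l=1 r=14: 'd'=='d', l++,r--
l=2 r=13: 'c'=='c', l++,r--
l=3 r=12: 'a'=='a', l++,r--
l=4 r=11: 'd'=='d', l++,r--
l=5 r=10: 'c'=='c', l++,r--
l=6 r=9: 'd'=='d', l++,r--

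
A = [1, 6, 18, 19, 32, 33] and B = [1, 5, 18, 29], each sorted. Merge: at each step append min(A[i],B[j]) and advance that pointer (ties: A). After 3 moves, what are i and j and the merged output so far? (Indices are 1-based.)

i=1 j=1: A[i]=1<=B[j]=1 take 1, i++
i=2 j=1: A[i]=6>B[j]=1 take 1, j++
i=2 j=2: A[i]=6>B[j]=5 take 5, j++

i=2, j=3, merged so far=[1, 1, 5]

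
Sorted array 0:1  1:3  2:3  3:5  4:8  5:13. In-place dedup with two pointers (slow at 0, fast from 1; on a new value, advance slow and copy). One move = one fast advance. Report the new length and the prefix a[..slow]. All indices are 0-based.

length 5; prefix = [1, 3, 5, 8, 13]

(s=0,f=1) a[fast]=3≠a[slow]=1 write a[1]=3 → slow++,fast++
(s=1,f=2) a[fast]=3=a[slow] dup → fast++
(s=1,f=3) a[fast]=5≠a[slow]=3 write a[2]=5 → slow++,fast++
(s=2,f=4) a[fast]=8≠a[slow]=5 write a[3]=8 → slow++,fast++
(s=3,f=5) a[fast]=13≠a[slow]=8 write a[4]=13 → slow++,fast++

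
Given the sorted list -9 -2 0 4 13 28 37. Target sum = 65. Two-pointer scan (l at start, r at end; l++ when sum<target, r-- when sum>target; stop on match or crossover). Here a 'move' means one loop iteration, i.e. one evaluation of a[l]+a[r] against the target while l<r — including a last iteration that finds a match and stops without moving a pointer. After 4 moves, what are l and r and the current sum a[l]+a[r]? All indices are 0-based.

[0,6] -9+37=28 <65 → l++
[1,6] -2+37=35 <65 → l++
[2,6] 0+37=37 <65 → l++
[3,6] 4+37=41 <65 → l++

l=4, r=6, sum=50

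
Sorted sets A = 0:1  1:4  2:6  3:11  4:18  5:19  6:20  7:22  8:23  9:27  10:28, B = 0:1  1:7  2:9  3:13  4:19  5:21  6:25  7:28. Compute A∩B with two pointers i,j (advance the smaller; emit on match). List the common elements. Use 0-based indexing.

[i=0,j=0] 1==1 emit → i++,j++
[i=1,j=1] 4<7 → i++
[i=2,j=1] 6<7 → i++
[i=3,j=1] 11>7 → j++
[i=3,j=2] 11>9 → j++
[i=3,j=3] 11<13 → i++
[i=4,j=3] 18>13 → j++
[i=4,j=4] 18<19 → i++
[i=5,j=4] 19==19 emit → i++,j++
[i=6,j=5] 20<21 → i++
[i=7,j=5] 22>21 → j++
[i=7,j=6] 22<25 → i++
[i=8,j=6] 23<25 → i++
[i=9,j=6] 27>25 → j++
[i=9,j=7] 27<28 → i++
[i=10,j=7] 28==28 emit → i++,j++

intersection = [1, 19, 28]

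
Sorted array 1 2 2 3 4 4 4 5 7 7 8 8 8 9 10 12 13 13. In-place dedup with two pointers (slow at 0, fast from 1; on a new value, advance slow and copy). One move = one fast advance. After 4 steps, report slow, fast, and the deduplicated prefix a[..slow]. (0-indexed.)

(s=0,f=1) a[fast]=2≠a[slow]=1 write a[1]=2 → slow++,fast++
(s=1,f=2) a[fast]=2=a[slow] dup → fast++
(s=1,f=3) a[fast]=3≠a[slow]=2 write a[2]=3 → slow++,fast++
(s=2,f=4) a[fast]=4≠a[slow]=3 write a[3]=4 → slow++,fast++

slow=3, fast=5, prefix=[1, 2, 3, 4]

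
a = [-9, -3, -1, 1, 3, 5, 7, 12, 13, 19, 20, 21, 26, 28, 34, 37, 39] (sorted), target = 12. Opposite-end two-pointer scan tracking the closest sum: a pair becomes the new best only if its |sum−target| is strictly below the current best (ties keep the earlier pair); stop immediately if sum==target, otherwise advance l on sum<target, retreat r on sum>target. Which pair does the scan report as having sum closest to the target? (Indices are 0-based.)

[0,16] -9+39=30 d=18 * → r--
[0,15] -9+37=28 d=16 * → r--
[0,14] -9+34=25 d=13 * → r--
[0,13] -9+28=19 d=7 * → r--
[0,12] -9+26=17 d=5 * → r--
[0,11] -9+21=12 d=0 * → stop

pair (-9, 21) with sum 12 (|Δ|=0)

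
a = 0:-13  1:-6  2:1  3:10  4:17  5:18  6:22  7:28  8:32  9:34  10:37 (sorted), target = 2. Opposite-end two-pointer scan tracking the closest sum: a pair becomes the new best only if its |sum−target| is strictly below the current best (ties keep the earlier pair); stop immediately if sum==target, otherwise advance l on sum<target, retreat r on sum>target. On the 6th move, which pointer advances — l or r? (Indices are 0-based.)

r

[0,10] -13+37=24 d=22 * → r--
[0,9] -13+34=21 d=19 * → r--
[0,8] -13+32=19 d=17 * → r--
[0,7] -13+28=15 d=13 * → r--
[0,6] -13+22=9 d=7 * → r--
[0,5] -13+18=5 d=3 * → r--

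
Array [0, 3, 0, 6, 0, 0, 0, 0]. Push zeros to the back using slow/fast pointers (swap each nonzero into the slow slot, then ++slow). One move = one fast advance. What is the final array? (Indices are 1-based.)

[3, 6, 0, 0, 0, 0, 0, 0]

slow=1 fast=1: a[fast]=0, fast++
slow=1 fast=2: a[fast]=3≠0 swap→a[1]=3, slow++,fast++
slow=2 fast=3: a[fast]=0, fast++
slow=2 fast=4: a[fast]=6≠0 swap→a[2]=6, slow++,fast++
slow=3 fast=5: a[fast]=0, fast++
slow=3 fast=6: a[fast]=0, fast++
slow=3 fast=7: a[fast]=0, fast++
slow=3 fast=8: a[fast]=0, fast++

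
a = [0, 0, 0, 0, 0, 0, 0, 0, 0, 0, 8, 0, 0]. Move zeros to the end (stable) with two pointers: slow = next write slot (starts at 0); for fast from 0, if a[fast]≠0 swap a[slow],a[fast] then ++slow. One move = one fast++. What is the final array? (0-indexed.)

(s=0,f=0) a[fast]=0 → fast++
(s=0,f=1) a[fast]=0 → fast++
(s=0,f=2) a[fast]=0 → fast++
(s=0,f=3) a[fast]=0 → fast++
(s=0,f=4) a[fast]=0 → fast++
(s=0,f=5) a[fast]=0 → fast++
(s=0,f=6) a[fast]=0 → fast++
(s=0,f=7) a[fast]=0 → fast++
(s=0,f=8) a[fast]=0 → fast++
(s=0,f=9) a[fast]=0 → fast++
(s=0,f=10) a[fast]=8≠0 swap→a[0]=8 → slow++,fast++
(s=1,f=11) a[fast]=0 → fast++
(s=1,f=12) a[fast]=0 → fast++

[8, 0, 0, 0, 0, 0, 0, 0, 0, 0, 0, 0, 0]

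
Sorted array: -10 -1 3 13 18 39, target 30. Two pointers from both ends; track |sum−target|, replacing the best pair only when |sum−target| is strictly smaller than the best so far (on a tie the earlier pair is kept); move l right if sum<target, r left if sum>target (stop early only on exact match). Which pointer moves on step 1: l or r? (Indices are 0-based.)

l

l=0 r=5: -10+39=29 d=1 *, l++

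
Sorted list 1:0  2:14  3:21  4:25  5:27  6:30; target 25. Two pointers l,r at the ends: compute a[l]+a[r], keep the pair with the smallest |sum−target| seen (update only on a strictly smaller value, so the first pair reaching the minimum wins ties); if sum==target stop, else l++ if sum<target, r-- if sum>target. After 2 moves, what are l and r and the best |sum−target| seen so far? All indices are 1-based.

l=1, r=4, best |Δ|=2

l=1 r=6: 0+30=30 d=5 *, r--
l=1 r=5: 0+27=27 d=2 *, r--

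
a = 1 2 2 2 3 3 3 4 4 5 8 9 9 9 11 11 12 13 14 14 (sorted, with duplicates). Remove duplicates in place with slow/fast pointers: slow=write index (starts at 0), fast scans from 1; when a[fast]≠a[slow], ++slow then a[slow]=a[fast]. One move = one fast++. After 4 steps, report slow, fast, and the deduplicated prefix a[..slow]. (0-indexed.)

slow=0 fast=1: a[fast]=2≠a[slow]=1 write a[1]=2, slow++,fast++
slow=1 fast=2: a[fast]=2=a[slow] dup, fast++
slow=1 fast=3: a[fast]=2=a[slow] dup, fast++
slow=1 fast=4: a[fast]=3≠a[slow]=2 write a[2]=3, slow++,fast++

slow=2, fast=5, prefix=[1, 2, 3]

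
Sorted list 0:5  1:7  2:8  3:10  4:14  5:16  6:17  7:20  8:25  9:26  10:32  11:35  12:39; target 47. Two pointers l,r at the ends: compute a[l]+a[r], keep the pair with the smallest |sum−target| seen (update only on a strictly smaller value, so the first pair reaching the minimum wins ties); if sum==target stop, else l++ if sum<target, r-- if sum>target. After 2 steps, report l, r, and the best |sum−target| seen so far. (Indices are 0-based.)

l=0 r=12: 5+39=44 d=3 *, l++
l=1 r=12: 7+39=46 d=1 *, l++

l=2, r=12, best |Δ|=1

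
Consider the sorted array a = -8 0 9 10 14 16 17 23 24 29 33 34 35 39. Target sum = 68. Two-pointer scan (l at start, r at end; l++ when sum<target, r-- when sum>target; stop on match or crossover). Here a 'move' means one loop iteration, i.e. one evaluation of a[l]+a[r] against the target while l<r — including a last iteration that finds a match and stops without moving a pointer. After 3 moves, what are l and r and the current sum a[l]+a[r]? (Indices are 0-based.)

[0,13] -8+39=31 <68 → l++
[1,13] 0+39=39 <68 → l++
[2,13] 9+39=48 <68 → l++

l=3, r=13, sum=49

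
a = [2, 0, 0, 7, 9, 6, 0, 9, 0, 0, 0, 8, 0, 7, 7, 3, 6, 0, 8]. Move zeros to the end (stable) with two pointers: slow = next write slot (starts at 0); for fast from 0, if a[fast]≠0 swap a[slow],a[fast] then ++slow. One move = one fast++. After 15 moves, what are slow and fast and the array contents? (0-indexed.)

slow=8, fast=15, a=[2, 7, 9, 6, 9, 8, 7, 7, 0, 0, 0, 0, 0, 0, 0, 3, 6, 0, 8]

(s=0,f=0) a[fast]=2≠0 swap→a[0]=2 → slow++,fast++
(s=1,f=1) a[fast]=0 → fast++
(s=1,f=2) a[fast]=0 → fast++
(s=1,f=3) a[fast]=7≠0 swap→a[1]=7 → slow++,fast++
(s=2,f=4) a[fast]=9≠0 swap→a[2]=9 → slow++,fast++
(s=3,f=5) a[fast]=6≠0 swap→a[3]=6 → slow++,fast++
(s=4,f=6) a[fast]=0 → fast++
(s=4,f=7) a[fast]=9≠0 swap→a[4]=9 → slow++,fast++
(s=5,f=8) a[fast]=0 → fast++
(s=5,f=9) a[fast]=0 → fast++
(s=5,f=10) a[fast]=0 → fast++
(s=5,f=11) a[fast]=8≠0 swap→a[5]=8 → slow++,fast++
(s=6,f=12) a[fast]=0 → fast++
(s=6,f=13) a[fast]=7≠0 swap→a[6]=7 → slow++,fast++
(s=7,f=14) a[fast]=7≠0 swap→a[7]=7 → slow++,fast++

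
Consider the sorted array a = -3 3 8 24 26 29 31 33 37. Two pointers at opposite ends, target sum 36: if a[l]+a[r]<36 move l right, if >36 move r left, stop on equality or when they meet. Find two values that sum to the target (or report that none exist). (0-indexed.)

[0,8] -3+37=34 <36 → l++
[1,8] 3+37=40 >36 → r--
[1,7] 3+33=36 → found

(3, 33)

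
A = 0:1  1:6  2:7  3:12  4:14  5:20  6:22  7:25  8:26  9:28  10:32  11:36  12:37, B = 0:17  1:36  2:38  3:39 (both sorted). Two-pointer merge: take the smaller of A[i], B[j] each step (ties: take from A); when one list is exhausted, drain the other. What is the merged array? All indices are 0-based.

[1, 6, 7, 12, 14, 17, 20, 22, 25, 26, 28, 32, 36, 36, 37, 38, 39]

[i=0,j=0] A[i]=1<=B[j]=17 take 1 → i++
[i=1,j=0] A[i]=6<=B[j]=17 take 6 → i++
[i=2,j=0] A[i]=7<=B[j]=17 take 7 → i++
[i=3,j=0] A[i]=12<=B[j]=17 take 12 → i++
[i=4,j=0] A[i]=14<=B[j]=17 take 14 → i++
[i=5,j=0] A[i]=20>B[j]=17 take 17 → j++
[i=5,j=1] A[i]=20<=B[j]=36 take 20 → i++
[i=6,j=1] A[i]=22<=B[j]=36 take 22 → i++
[i=7,j=1] A[i]=25<=B[j]=36 take 25 → i++
[i=8,j=1] A[i]=26<=B[j]=36 take 26 → i++
[i=9,j=1] A[i]=28<=B[j]=36 take 28 → i++
[i=10,j=1] A[i]=32<=B[j]=36 take 32 → i++
[i=11,j=1] A[i]=36<=B[j]=36 take 36 → i++
[i=12,j=1] A[i]=37>B[j]=36 take 36 → j++
[i=12,j=2] A[i]=37<=B[j]=38 take 37 → i++
[i=13,j=2] A done, take B[j]=38 → j++
[i=13,j=3] A done, take B[j]=39 → j++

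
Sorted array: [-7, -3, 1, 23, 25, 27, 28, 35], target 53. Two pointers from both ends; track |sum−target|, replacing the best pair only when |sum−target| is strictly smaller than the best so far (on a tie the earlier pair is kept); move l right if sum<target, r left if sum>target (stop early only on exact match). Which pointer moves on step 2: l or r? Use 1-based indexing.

l=1 r=8: -7+35=28 d=25 *, l++
l=2 r=8: -3+35=32 d=21 *, l++

l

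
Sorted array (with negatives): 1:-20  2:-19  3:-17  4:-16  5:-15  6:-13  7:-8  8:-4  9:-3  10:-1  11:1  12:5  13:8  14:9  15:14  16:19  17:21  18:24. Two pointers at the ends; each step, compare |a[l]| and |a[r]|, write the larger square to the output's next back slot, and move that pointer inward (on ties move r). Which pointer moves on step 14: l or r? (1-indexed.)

r

[1,18] |-20|<=|24| out[18]=576 → r--
[1,17] |-20|<=|21| out[17]=441 → r--
[1,16] |-20|>|19| out[16]=400 → l++
[2,16] |-19|<=|19| out[15]=361 → r--
[2,15] |-19|>|14| out[14]=361 → l++
[3,15] |-17|>|14| out[13]=289 → l++
[4,15] |-16|>|14| out[12]=256 → l++
[5,15] |-15|>|14| out[11]=225 → l++
[6,15] |-13|<=|14| out[10]=196 → r--
[6,14] |-13|>|9| out[9]=169 → l++
[7,14] |-8|<=|9| out[8]=81 → r--
[7,13] |-8|<=|8| out[7]=64 → r--
[7,12] |-8|>|5| out[6]=64 → l++
[8,12] |-4|<=|5| out[5]=25 → r--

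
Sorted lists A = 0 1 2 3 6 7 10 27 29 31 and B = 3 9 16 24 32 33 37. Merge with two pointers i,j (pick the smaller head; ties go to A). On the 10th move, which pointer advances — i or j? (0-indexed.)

j

i=0 j=0: A[i]=0<=B[j]=3 take 0, i++
i=1 j=0: A[i]=1<=B[j]=3 take 1, i++
i=2 j=0: A[i]=2<=B[j]=3 take 2, i++
i=3 j=0: A[i]=3<=B[j]=3 take 3, i++
i=4 j=0: A[i]=6>B[j]=3 take 3, j++
i=4 j=1: A[i]=6<=B[j]=9 take 6, i++
i=5 j=1: A[i]=7<=B[j]=9 take 7, i++
i=6 j=1: A[i]=10>B[j]=9 take 9, j++
i=6 j=2: A[i]=10<=B[j]=16 take 10, i++
i=7 j=2: A[i]=27>B[j]=16 take 16, j++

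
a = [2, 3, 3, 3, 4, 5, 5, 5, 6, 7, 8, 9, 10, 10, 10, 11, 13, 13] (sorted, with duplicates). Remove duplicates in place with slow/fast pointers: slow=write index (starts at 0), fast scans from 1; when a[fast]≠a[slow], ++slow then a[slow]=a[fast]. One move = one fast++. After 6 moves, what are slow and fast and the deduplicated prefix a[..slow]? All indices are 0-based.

slow=3, fast=7, prefix=[2, 3, 4, 5]

(s=0,f=1) a[fast]=3≠a[slow]=2 write a[1]=3 → slow++,fast++
(s=1,f=2) a[fast]=3=a[slow] dup → fast++
(s=1,f=3) a[fast]=3=a[slow] dup → fast++
(s=1,f=4) a[fast]=4≠a[slow]=3 write a[2]=4 → slow++,fast++
(s=2,f=5) a[fast]=5≠a[slow]=4 write a[3]=5 → slow++,fast++
(s=3,f=6) a[fast]=5=a[slow] dup → fast++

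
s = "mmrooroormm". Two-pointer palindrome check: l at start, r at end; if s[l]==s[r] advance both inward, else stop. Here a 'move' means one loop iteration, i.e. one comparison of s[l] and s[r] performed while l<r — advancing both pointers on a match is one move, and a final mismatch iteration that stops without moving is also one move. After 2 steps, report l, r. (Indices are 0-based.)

l=0 r=10: 'm'=='m', l++,r--
l=1 r=9: 'm'=='m', l++,r--

l=2, r=8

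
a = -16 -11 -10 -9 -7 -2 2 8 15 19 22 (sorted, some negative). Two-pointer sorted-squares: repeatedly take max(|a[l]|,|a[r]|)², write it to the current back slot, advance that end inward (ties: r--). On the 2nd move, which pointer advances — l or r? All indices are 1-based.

[1,11] |-16|<=|22| out[11]=484 → r--
[1,10] |-16|<=|19| out[10]=361 → r--

r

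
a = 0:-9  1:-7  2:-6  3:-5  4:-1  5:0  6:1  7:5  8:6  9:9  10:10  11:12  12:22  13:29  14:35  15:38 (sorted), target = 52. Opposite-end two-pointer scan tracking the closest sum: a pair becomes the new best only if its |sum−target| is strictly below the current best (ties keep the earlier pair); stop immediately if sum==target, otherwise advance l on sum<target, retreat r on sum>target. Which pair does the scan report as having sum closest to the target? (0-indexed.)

[0,15] -9+38=29 d=23 * → l++
[1,15] -7+38=31 d=21 * → l++
[2,15] -6+38=32 d=20 * → l++
[3,15] -5+38=33 d=19 * → l++
[4,15] -1+38=37 d=15 * → l++
[5,15] 0+38=38 d=14 * → l++
[6,15] 1+38=39 d=13 * → l++
[7,15] 5+38=43 d=9 * → l++
[8,15] 6+38=44 d=8 * → l++
[9,15] 9+38=47 d=5 * → l++
[10,15] 10+38=48 d=4 * → l++
[11,15] 12+38=50 d=2 * → l++
[12,15] 22+38=60 d=8 → r--
[12,14] 22+35=57 d=5 → r--
[12,13] 22+29=51 d=1 * → l++

pair (22, 29) with sum 51 (|Δ|=1)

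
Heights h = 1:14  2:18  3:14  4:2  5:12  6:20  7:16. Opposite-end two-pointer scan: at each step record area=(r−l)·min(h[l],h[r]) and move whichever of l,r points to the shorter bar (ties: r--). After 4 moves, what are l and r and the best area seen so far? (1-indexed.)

l=4, r=6, best area=84

l=1 r=7: min(14,16)*6=84 best=84 *, l++
l=2 r=7: min(18,16)*5=80 best=84, r--
l=2 r=6: min(18,20)*4=72 best=84, l++
l=3 r=6: min(14,20)*3=42 best=84, l++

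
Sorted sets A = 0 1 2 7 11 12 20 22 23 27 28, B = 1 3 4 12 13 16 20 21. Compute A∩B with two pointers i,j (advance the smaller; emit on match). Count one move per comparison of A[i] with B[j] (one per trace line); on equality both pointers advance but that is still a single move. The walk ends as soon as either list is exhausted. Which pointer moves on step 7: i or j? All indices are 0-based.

i=0 j=0: 0<1, i++
i=1 j=0: 1==1 emit, i++,j++
i=2 j=1: 2<3, i++
i=3 j=1: 7>3, j++
i=3 j=2: 7>4, j++
i=3 j=3: 7<12, i++
i=4 j=3: 11<12, i++

i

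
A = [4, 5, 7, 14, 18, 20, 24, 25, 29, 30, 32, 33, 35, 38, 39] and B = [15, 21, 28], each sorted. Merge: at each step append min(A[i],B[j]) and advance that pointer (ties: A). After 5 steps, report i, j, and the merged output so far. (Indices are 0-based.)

i=4, j=1, merged so far=[4, 5, 7, 14, 15]

[i=0,j=0] A[i]=4<=B[j]=15 take 4 → i++
[i=1,j=0] A[i]=5<=B[j]=15 take 5 → i++
[i=2,j=0] A[i]=7<=B[j]=15 take 7 → i++
[i=3,j=0] A[i]=14<=B[j]=15 take 14 → i++
[i=4,j=0] A[i]=18>B[j]=15 take 15 → j++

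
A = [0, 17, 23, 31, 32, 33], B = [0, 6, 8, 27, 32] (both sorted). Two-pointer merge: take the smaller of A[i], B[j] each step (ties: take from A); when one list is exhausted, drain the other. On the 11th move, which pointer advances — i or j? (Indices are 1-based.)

[i=1,j=1] A[i]=0<=B[j]=0 take 0 → i++
[i=2,j=1] A[i]=17>B[j]=0 take 0 → j++
[i=2,j=2] A[i]=17>B[j]=6 take 6 → j++
[i=2,j=3] A[i]=17>B[j]=8 take 8 → j++
[i=2,j=4] A[i]=17<=B[j]=27 take 17 → i++
[i=3,j=4] A[i]=23<=B[j]=27 take 23 → i++
[i=4,j=4] A[i]=31>B[j]=27 take 27 → j++
[i=4,j=5] A[i]=31<=B[j]=32 take 31 → i++
[i=5,j=5] A[i]=32<=B[j]=32 take 32 → i++
[i=6,j=5] A[i]=33>B[j]=32 take 32 → j++
[i=6,j=6] B done, take A[i]=33 → i++

i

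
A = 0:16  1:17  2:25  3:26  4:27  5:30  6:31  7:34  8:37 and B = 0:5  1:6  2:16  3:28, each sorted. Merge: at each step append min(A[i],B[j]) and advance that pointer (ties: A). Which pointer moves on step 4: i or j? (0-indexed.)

i=0 j=0: A[i]=16>B[j]=5 take 5, j++
i=0 j=1: A[i]=16>B[j]=6 take 6, j++
i=0 j=2: A[i]=16<=B[j]=16 take 16, i++
i=1 j=2: A[i]=17>B[j]=16 take 16, j++

j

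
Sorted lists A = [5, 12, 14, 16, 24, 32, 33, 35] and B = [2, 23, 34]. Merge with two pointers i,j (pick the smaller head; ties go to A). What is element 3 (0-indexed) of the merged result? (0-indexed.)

merged[3] = 14

[i=0,j=0] A[i]=5>B[j]=2 take 2 → j++
[i=0,j=1] A[i]=5<=B[j]=23 take 5 → i++
[i=1,j=1] A[i]=12<=B[j]=23 take 12 → i++
[i=2,j=1] A[i]=14<=B[j]=23 take 14 → i++
[i=3,j=1] A[i]=16<=B[j]=23 take 16 → i++
[i=4,j=1] A[i]=24>B[j]=23 take 23 → j++
[i=4,j=2] A[i]=24<=B[j]=34 take 24 → i++
[i=5,j=2] A[i]=32<=B[j]=34 take 32 → i++
[i=6,j=2] A[i]=33<=B[j]=34 take 33 → i++
[i=7,j=2] A[i]=35>B[j]=34 take 34 → j++
[i=7,j=3] B done, take A[i]=35 → i++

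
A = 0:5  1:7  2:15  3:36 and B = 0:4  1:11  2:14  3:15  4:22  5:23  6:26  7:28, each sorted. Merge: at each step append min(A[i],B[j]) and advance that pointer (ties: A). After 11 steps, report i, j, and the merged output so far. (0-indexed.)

[i=0,j=0] A[i]=5>B[j]=4 take 4 → j++
[i=0,j=1] A[i]=5<=B[j]=11 take 5 → i++
[i=1,j=1] A[i]=7<=B[j]=11 take 7 → i++
[i=2,j=1] A[i]=15>B[j]=11 take 11 → j++
[i=2,j=2] A[i]=15>B[j]=14 take 14 → j++
[i=2,j=3] A[i]=15<=B[j]=15 take 15 → i++
[i=3,j=3] A[i]=36>B[j]=15 take 15 → j++
[i=3,j=4] A[i]=36>B[j]=22 take 22 → j++
[i=3,j=5] A[i]=36>B[j]=23 take 23 → j++
[i=3,j=6] A[i]=36>B[j]=26 take 26 → j++
[i=3,j=7] A[i]=36>B[j]=28 take 28 → j++

i=3, j=8, merged so far=[4, 5, 7, 11, 14, 15, 15, 22, 23, 26, 28]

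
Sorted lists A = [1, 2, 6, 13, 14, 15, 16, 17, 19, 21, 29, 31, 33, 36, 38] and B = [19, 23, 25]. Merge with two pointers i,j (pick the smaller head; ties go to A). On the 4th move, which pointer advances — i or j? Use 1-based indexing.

i

[i=1,j=1] A[i]=1<=B[j]=19 take 1 → i++
[i=2,j=1] A[i]=2<=B[j]=19 take 2 → i++
[i=3,j=1] A[i]=6<=B[j]=19 take 6 → i++
[i=4,j=1] A[i]=13<=B[j]=19 take 13 → i++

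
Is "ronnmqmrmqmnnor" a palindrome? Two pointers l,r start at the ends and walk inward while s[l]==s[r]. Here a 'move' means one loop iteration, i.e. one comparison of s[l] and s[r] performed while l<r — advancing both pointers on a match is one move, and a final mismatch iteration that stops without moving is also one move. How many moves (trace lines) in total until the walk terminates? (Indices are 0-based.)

[0,14] 'r'=='r' → l++,r--
[1,13] 'o'=='o' → l++,r--
[2,12] 'n'=='n' → l++,r--
[3,11] 'n'=='n' → l++,r--
[4,10] 'm'=='m' → l++,r--
[5,9] 'q'=='q' → l++,r--
[6,8] 'm'=='m' → l++,r--

7 moves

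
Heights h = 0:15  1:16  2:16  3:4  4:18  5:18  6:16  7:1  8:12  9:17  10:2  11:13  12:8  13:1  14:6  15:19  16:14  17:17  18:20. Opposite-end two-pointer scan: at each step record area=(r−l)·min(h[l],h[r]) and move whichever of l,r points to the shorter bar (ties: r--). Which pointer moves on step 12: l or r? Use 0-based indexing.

l

[0,18] min(15,20)*18=270 best=270 * → l++
[1,18] min(16,20)*17=272 best=272 * → l++
[2,18] min(16,20)*16=256 best=272 → l++
[3,18] min(4,20)*15=60 best=272 → l++
[4,18] min(18,20)*14=252 best=272 → l++
[5,18] min(18,20)*13=234 best=272 → l++
[6,18] min(16,20)*12=192 best=272 → l++
[7,18] min(1,20)*11=11 best=272 → l++
[8,18] min(12,20)*10=120 best=272 → l++
[9,18] min(17,20)*9=153 best=272 → l++
[10,18] min(2,20)*8=16 best=272 → l++
[11,18] min(13,20)*7=91 best=272 → l++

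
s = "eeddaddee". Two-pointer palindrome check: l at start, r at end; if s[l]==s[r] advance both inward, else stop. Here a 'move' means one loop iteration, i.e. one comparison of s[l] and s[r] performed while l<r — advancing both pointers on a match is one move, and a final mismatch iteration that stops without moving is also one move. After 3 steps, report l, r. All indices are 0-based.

l=0 r=8: 'e'=='e', l++,r--
l=1 r=7: 'e'=='e', l++,r--
l=2 r=6: 'd'=='d', l++,r--

l=3, r=5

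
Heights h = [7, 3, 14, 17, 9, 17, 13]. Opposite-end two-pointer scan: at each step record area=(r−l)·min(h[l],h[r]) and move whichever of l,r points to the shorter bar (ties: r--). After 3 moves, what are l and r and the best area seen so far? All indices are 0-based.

l=2, r=5, best area=52

[0,6] min(7,13)*6=42 best=42 * → l++
[1,6] min(3,13)*5=15 best=42 → l++
[2,6] min(14,13)*4=52 best=52 * → r--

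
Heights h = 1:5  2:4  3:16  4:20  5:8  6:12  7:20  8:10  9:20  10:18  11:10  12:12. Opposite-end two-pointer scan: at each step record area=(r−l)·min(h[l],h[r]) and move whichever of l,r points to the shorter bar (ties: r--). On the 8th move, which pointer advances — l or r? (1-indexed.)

[1,12] min(5,12)*11=55 best=55 * → l++
[2,12] min(4,12)*10=40 best=55 → l++
[3,12] min(16,12)*9=108 best=108 * → r--
[3,11] min(16,10)*8=80 best=108 → r--
[3,10] min(16,18)*7=112 best=112 * → l++
[4,10] min(20,18)*6=108 best=112 → r--
[4,9] min(20,20)*5=100 best=112 → r--
[4,8] min(20,10)*4=40 best=112 → r--

r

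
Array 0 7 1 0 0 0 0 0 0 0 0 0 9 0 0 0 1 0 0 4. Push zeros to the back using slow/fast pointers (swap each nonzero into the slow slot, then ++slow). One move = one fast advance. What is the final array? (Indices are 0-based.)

(s=0,f=0) a[fast]=0 → fast++
(s=0,f=1) a[fast]=7≠0 swap→a[0]=7 → slow++,fast++
(s=1,f=2) a[fast]=1≠0 swap→a[1]=1 → slow++,fast++
(s=2,f=3) a[fast]=0 → fast++
(s=2,f=4) a[fast]=0 → fast++
(s=2,f=5) a[fast]=0 → fast++
(s=2,f=6) a[fast]=0 → fast++
(s=2,f=7) a[fast]=0 → fast++
(s=2,f=8) a[fast]=0 → fast++
(s=2,f=9) a[fast]=0 → fast++
(s=2,f=10) a[fast]=0 → fast++
(s=2,f=11) a[fast]=0 → fast++
(s=2,f=12) a[fast]=9≠0 swap→a[2]=9 → slow++,fast++
(s=3,f=13) a[fast]=0 → fast++
(s=3,f=14) a[fast]=0 → fast++
(s=3,f=15) a[fast]=0 → fast++
(s=3,f=16) a[fast]=1≠0 swap→a[3]=1 → slow++,fast++
(s=4,f=17) a[fast]=0 → fast++
(s=4,f=18) a[fast]=0 → fast++
(s=4,f=19) a[fast]=4≠0 swap→a[4]=4 → slow++,fast++

[7, 1, 9, 1, 4, 0, 0, 0, 0, 0, 0, 0, 0, 0, 0, 0, 0, 0, 0, 0]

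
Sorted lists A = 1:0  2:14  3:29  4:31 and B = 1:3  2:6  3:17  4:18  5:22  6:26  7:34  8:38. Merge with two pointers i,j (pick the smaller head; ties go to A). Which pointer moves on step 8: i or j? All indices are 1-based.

i=1 j=1: A[i]=0<=B[j]=3 take 0, i++
i=2 j=1: A[i]=14>B[j]=3 take 3, j++
i=2 j=2: A[i]=14>B[j]=6 take 6, j++
i=2 j=3: A[i]=14<=B[j]=17 take 14, i++
i=3 j=3: A[i]=29>B[j]=17 take 17, j++
i=3 j=4: A[i]=29>B[j]=18 take 18, j++
i=3 j=5: A[i]=29>B[j]=22 take 22, j++
i=3 j=6: A[i]=29>B[j]=26 take 26, j++

j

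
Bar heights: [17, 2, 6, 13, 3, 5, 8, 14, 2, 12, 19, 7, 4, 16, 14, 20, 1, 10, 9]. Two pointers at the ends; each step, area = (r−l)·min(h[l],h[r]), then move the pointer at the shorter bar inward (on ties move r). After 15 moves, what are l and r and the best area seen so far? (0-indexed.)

l=12, r=15, best area=255

[0,18] min(17,9)*18=162 best=162 * → r--
[0,17] min(17,10)*17=170 best=170 * → r--
[0,16] min(17,1)*16=16 best=170 → r--
[0,15] min(17,20)*15=255 best=255 * → l++
[1,15] min(2,20)*14=28 best=255 → l++
[2,15] min(6,20)*13=78 best=255 → l++
[3,15] min(13,20)*12=156 best=255 → l++
[4,15] min(3,20)*11=33 best=255 → l++
[5,15] min(5,20)*10=50 best=255 → l++
[6,15] min(8,20)*9=72 best=255 → l++
[7,15] min(14,20)*8=112 best=255 → l++
[8,15] min(2,20)*7=14 best=255 → l++
[9,15] min(12,20)*6=72 best=255 → l++
[10,15] min(19,20)*5=95 best=255 → l++
[11,15] min(7,20)*4=28 best=255 → l++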